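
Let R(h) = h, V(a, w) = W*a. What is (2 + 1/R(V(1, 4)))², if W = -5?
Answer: 81/25 ≈ 3.2400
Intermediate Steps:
V(a, w) = -5*a
(2 + 1/R(V(1, 4)))² = (2 + 1/(-5*1))² = (2 + 1/(-5))² = (2 - ⅕)² = (9/5)² = 81/25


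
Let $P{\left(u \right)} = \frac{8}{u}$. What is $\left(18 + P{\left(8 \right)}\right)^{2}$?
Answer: $361$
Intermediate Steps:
$\left(18 + P{\left(8 \right)}\right)^{2} = \left(18 + \frac{8}{8}\right)^{2} = \left(18 + 8 \cdot \frac{1}{8}\right)^{2} = \left(18 + 1\right)^{2} = 19^{2} = 361$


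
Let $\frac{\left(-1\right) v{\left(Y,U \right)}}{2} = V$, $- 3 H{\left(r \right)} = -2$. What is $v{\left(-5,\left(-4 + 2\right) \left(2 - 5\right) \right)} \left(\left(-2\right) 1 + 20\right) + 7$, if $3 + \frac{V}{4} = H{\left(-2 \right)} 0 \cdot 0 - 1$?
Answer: $583$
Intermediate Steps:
$H{\left(r \right)} = \frac{2}{3}$ ($H{\left(r \right)} = \left(- \frac{1}{3}\right) \left(-2\right) = \frac{2}{3}$)
$V = -16$ ($V = -12 + 4 \left(\frac{2 \cdot 0 \cdot 0}{3} - 1\right) = -12 + 4 \left(\frac{2}{3} \cdot 0 - 1\right) = -12 + 4 \left(0 - 1\right) = -12 + 4 \left(-1\right) = -12 - 4 = -16$)
$v{\left(Y,U \right)} = 32$ ($v{\left(Y,U \right)} = \left(-2\right) \left(-16\right) = 32$)
$v{\left(-5,\left(-4 + 2\right) \left(2 - 5\right) \right)} \left(\left(-2\right) 1 + 20\right) + 7 = 32 \left(\left(-2\right) 1 + 20\right) + 7 = 32 \left(-2 + 20\right) + 7 = 32 \cdot 18 + 7 = 576 + 7 = 583$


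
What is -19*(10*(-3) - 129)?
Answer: 3021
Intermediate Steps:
-19*(10*(-3) - 129) = -19*(-30 - 129) = -19*(-159) = 3021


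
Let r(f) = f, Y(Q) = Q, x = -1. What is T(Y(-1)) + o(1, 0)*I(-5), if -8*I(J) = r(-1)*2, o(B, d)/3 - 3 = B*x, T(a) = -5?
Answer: -7/2 ≈ -3.5000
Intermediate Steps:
o(B, d) = 9 - 3*B (o(B, d) = 9 + 3*(B*(-1)) = 9 + 3*(-B) = 9 - 3*B)
I(J) = ¼ (I(J) = -(-1)*2/8 = -⅛*(-2) = ¼)
T(Y(-1)) + o(1, 0)*I(-5) = -5 + (9 - 3*1)*(¼) = -5 + (9 - 3)*(¼) = -5 + 6*(¼) = -5 + 3/2 = -7/2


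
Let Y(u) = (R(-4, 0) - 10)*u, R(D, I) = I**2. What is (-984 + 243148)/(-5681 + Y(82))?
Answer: -242164/6501 ≈ -37.250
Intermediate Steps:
Y(u) = -10*u (Y(u) = (0**2 - 10)*u = (0 - 10)*u = -10*u)
(-984 + 243148)/(-5681 + Y(82)) = (-984 + 243148)/(-5681 - 10*82) = 242164/(-5681 - 820) = 242164/(-6501) = 242164*(-1/6501) = -242164/6501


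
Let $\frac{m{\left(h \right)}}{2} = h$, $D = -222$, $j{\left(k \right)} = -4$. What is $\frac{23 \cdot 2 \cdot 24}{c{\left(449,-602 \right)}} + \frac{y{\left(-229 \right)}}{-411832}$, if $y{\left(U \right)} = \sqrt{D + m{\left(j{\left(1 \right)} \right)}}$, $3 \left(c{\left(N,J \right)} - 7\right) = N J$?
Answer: $- \frac{3312}{270277} - \frac{i \sqrt{230}}{411832} \approx -0.012254 - 3.6825 \cdot 10^{-5} i$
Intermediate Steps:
$c{\left(N,J \right)} = 7 + \frac{J N}{3}$ ($c{\left(N,J \right)} = 7 + \frac{N J}{3} = 7 + \frac{J N}{3}$)
$m{\left(h \right)} = 2 h$
$y{\left(U \right)} = i \sqrt{230}$ ($y{\left(U \right)} = \sqrt{-222 + 2 \left(-4\right)} = \sqrt{-222 - 8} = \sqrt{-230} = i \sqrt{230}$)
$\frac{23 \cdot 2 \cdot 24}{c{\left(449,-602 \right)}} + \frac{y{\left(-229 \right)}}{-411832} = \frac{23 \cdot 2 \cdot 24}{7 + \frac{1}{3} \left(-602\right) 449} + \frac{i \sqrt{230}}{-411832} = \frac{46 \cdot 24}{7 - \frac{270298}{3}} + i \sqrt{230} \left(- \frac{1}{411832}\right) = \frac{1104}{- \frac{270277}{3}} - \frac{i \sqrt{230}}{411832} = 1104 \left(- \frac{3}{270277}\right) - \frac{i \sqrt{230}}{411832} = - \frac{3312}{270277} - \frac{i \sqrt{230}}{411832}$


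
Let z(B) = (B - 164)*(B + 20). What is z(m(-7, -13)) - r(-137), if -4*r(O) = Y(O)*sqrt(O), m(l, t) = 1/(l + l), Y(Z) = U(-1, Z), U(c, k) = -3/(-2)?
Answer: -640863/196 + 3*I*sqrt(137)/8 ≈ -3269.7 + 4.3893*I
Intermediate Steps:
U(c, k) = 3/2 (U(c, k) = -3*(-1/2) = 3/2)
Y(Z) = 3/2
m(l, t) = 1/(2*l)
z(B) = (-164 + B)*(20 + B)
r(O) = -3*sqrt(O)/8
z(m(-7, -13)) - r(-137) = (-3280 + ((1/2)/(-7))**2 - 72/(-7)) - (-3)*sqrt(-137)/8 = (-3280 + ((1/2)*(-1/7))**2 - 72*(-1)/7) - (-3)*I*sqrt(137)/8 = (-3280 + (-1/14)**2 - 144*(-1/14)) - (-3)*I*sqrt(137)/8 = (-3280 + 1/196 + 72/7) + 3*I*sqrt(137)/8 = -640863/196 + 3*I*sqrt(137)/8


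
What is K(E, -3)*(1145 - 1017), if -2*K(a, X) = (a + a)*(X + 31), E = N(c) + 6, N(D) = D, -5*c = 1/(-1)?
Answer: -111104/5 ≈ -22221.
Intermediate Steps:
c = ⅕ (c = -⅕/(-1) = -⅕*(-1) = ⅕ ≈ 0.20000)
E = 31/5 (E = ⅕ + 6 = 31/5 ≈ 6.2000)
K(a, X) = -a*(31 + X) (K(a, X) = -(a + a)*(X + 31)/2 = -2*a*(31 + X)/2 = -a*(31 + X))
K(E, -3)*(1145 - 1017) = (-1*31/5*(31 - 3))*(1145 - 1017) = -1*31/5*28*128 = -868/5*128 = -111104/5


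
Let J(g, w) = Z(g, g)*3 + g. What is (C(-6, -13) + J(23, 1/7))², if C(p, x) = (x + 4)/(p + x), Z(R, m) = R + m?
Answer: 9412624/361 ≈ 26074.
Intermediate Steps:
C(p, x) = (4 + x)/(p + x)
J(g, w) = 7*g (J(g, w) = (g + g)*3 + g = (2*g)*3 + g = 6*g + g = 7*g)
(C(-6, -13) + J(23, 1/7))² = ((4 - 13)/(-6 - 13) + 7*23)² = (-9/(-19) + 161)² = (-1/19*(-9) + 161)² = (9/19 + 161)² = (3068/19)² = 9412624/361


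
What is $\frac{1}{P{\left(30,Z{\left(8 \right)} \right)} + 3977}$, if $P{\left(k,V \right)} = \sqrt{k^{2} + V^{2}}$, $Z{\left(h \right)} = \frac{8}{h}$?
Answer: $\frac{3977}{15815628} - \frac{\sqrt{901}}{15815628} \approx 0.00024956$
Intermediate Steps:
$P{\left(k,V \right)} = \sqrt{V^{2} + k^{2}}$
$\frac{1}{P{\left(30,Z{\left(8 \right)} \right)} + 3977} = \frac{1}{\sqrt{\left(\frac{8}{8}\right)^{2} + 30^{2}} + 3977} = \frac{1}{\sqrt{\left(8 \cdot \frac{1}{8}\right)^{2} + 900} + 3977} = \frac{1}{\sqrt{1^{2} + 900} + 3977} = \frac{1}{\sqrt{1 + 900} + 3977} = \frac{1}{\sqrt{901} + 3977} = \frac{1}{3977 + \sqrt{901}}$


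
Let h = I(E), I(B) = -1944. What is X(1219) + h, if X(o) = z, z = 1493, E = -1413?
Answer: -451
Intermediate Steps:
X(o) = 1493
h = -1944
X(1219) + h = 1493 - 1944 = -451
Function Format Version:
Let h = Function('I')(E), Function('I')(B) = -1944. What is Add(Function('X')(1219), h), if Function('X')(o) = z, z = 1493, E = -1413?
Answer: -451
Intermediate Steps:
Function('X')(o) = 1493
h = -1944
Add(Function('X')(1219), h) = Add(1493, -1944) = -451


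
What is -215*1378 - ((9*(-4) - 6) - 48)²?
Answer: -304370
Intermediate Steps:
-215*1378 - ((9*(-4) - 6) - 48)² = -296270 - ((-36 - 6) - 48)² = -296270 - (-42 - 48)² = -296270 - 1*(-90)² = -296270 - 1*8100 = -296270 - 8100 = -304370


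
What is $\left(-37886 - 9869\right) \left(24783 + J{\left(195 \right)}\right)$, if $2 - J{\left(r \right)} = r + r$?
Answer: $-1164983225$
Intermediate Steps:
$J{\left(r \right)} = 2 - 2 r$ ($J{\left(r \right)} = 2 - \left(r + r\right) = 2 - 2 r$)
$\left(-37886 - 9869\right) \left(24783 + J{\left(195 \right)}\right) = \left(-37886 - 9869\right) \left(24783 + \left(2 - 390\right)\right) = - 47755 \left(24783 + \left(2 - 390\right)\right) = - 47755 \left(24783 - 388\right) = \left(-47755\right) 24395 = -1164983225$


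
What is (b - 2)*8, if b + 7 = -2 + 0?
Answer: -88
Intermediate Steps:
b = -9 (b = -7 + (-2 + 0) = -7 - 2 = -9)
(b - 2)*8 = (-9 - 2)*8 = -11*8 = -88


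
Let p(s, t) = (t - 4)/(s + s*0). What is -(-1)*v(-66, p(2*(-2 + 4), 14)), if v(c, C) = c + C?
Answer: -127/2 ≈ -63.500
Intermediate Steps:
p(s, t) = (-4 + t)/s (p(s, t) = (-4 + t)/(s + 0) = (-4 + t)/s)
v(c, C) = C + c
-(-1)*v(-66, p(2*(-2 + 4), 14)) = -(-1)*((-4 + 14)/((2*(-2 + 4))) - 66) = -(-1)*(10/(2*2) - 66) = -(-1)*(10/4 - 66) = -(-1)*((1/4)*10 - 66) = -(-1)*(5/2 - 66) = -(-1)*(-127)/2 = -1*127/2 = -127/2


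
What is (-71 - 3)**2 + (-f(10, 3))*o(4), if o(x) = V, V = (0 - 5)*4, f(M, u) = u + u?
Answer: 5596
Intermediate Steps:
f(M, u) = 2*u
V = -20 (V = -5*4 = -20)
o(x) = -20
(-71 - 3)**2 + (-f(10, 3))*o(4) = (-71 - 3)**2 - 2*3*(-20) = (-74)**2 - 1*6*(-20) = 5476 - 6*(-20) = 5476 + 120 = 5596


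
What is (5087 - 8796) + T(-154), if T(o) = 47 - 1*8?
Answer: -3670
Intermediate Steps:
T(o) = 39 (T(o) = 47 - 8 = 39)
(5087 - 8796) + T(-154) = (5087 - 8796) + 39 = -3709 + 39 = -3670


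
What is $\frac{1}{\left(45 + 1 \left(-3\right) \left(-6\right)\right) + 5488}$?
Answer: $\frac{1}{5551} \approx 0.00018015$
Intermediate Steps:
$\frac{1}{\left(45 + 1 \left(-3\right) \left(-6\right)\right) + 5488} = \frac{1}{\left(45 - -18\right) + 5488} = \frac{1}{\left(45 + 18\right) + 5488} = \frac{1}{63 + 5488} = \frac{1}{5551}$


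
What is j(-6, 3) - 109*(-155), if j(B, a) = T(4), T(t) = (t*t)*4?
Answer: 16959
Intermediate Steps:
T(t) = 4*t**2 (T(t) = t**2*4 = 4*t**2)
j(B, a) = 64 (j(B, a) = 4*4**2 = 4*16 = 64)
j(-6, 3) - 109*(-155) = 64 - 109*(-155) = 64 + 16895 = 16959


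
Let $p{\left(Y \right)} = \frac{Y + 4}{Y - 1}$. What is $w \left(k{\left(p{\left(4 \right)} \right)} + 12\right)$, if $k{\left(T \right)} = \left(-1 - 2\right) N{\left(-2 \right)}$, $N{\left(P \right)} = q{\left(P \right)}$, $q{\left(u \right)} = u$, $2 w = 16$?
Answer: $144$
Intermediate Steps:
$p{\left(Y \right)} = \frac{4 + Y}{-1 + Y}$
$w = 8$ ($w = \frac{1}{2} \cdot 16 = 8$)
$N{\left(P \right)} = P$
$k{\left(T \right)} = 6$ ($k{\left(T \right)} = \left(-1 - 2\right) \left(-2\right) = \left(-3\right) \left(-2\right) = 6$)
$w \left(k{\left(p{\left(4 \right)} \right)} + 12\right) = 8 \left(6 + 12\right) = 8 \cdot 18 = 144$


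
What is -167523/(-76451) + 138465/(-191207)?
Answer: 21445782546/14617966357 ≈ 1.4671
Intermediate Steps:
-167523/(-76451) + 138465/(-191207) = -167523*(-1/76451) + 138465*(-1/191207) = 167523/76451 - 138465/191207 = 21445782546/14617966357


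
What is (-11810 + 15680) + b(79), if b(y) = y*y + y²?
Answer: 16352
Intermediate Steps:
b(y) = 2*y² (b(y) = y² + y² = 2*y²)
(-11810 + 15680) + b(79) = (-11810 + 15680) + 2*79² = 3870 + 2*6241 = 3870 + 12482 = 16352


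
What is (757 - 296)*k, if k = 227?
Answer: 104647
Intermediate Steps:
(757 - 296)*k = (757 - 296)*227 = 461*227 = 104647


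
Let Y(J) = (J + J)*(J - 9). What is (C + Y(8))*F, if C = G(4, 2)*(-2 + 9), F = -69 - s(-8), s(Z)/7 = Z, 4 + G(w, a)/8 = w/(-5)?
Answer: 18512/5 ≈ 3702.4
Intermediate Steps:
G(w, a) = -32 - 8*w/5 (G(w, a) = -32 + 8*(w/(-5)) = -32 + 8*(w*(-⅕)) = -32 + 8*(-w/5) = -32 - 8*w/5)
s(Z) = 7*Z
Y(J) = 2*J*(-9 + J) (Y(J) = (2*J)*(-9 + J) = 2*J*(-9 + J))
F = -13 (F = -69 - 7*(-8) = -69 - 1*(-56) = -69 + 56 = -13)
C = -1344/5 (C = (-32 - 8/5*4)*(-2 + 9) = (-32 - 32/5)*7 = -192/5*7 = -1344/5 ≈ -268.80)
(C + Y(8))*F = (-1344/5 + 2*8*(-9 + 8))*(-13) = (-1344/5 + 2*8*(-1))*(-13) = (-1344/5 - 16)*(-13) = -1424/5*(-13) = 18512/5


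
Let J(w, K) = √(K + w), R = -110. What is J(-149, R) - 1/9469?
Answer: -1/9469 + I*√259 ≈ -0.00010561 + 16.093*I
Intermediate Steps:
J(-149, R) - 1/9469 = √(-110 - 149) - 1/9469 = √(-259) - 1*1/9469 = I*√259 - 1/9469 = -1/9469 + I*√259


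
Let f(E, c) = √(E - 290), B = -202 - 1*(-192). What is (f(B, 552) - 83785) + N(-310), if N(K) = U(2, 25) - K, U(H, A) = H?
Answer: -83473 + 10*I*√3 ≈ -83473.0 + 17.32*I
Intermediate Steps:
B = -10 (B = -202 + 192 = -10)
f(E, c) = √(-290 + E)
N(K) = 2 - K
(f(B, 552) - 83785) + N(-310) = (√(-290 - 10) - 83785) + (2 - 1*(-310)) = (√(-300) - 83785) + (2 + 310) = (10*I*√3 - 83785) + 312 = (-83785 + 10*I*√3) + 312 = -83473 + 10*I*√3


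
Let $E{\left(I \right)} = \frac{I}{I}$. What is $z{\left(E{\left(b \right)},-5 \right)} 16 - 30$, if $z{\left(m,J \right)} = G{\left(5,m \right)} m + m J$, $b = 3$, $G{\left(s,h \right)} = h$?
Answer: $-94$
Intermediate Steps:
$E{\left(I \right)} = 1$
$z{\left(m,J \right)} = m^{2} + J m$ ($z{\left(m,J \right)} = m m + m J = m^{2} + J m$)
$z{\left(E{\left(b \right)},-5 \right)} 16 - 30 = 1 \left(-5 + 1\right) 16 - 30 = 1 \left(-4\right) 16 - 30 = \left(-4\right) 16 - 30 = -64 - 30 = -94$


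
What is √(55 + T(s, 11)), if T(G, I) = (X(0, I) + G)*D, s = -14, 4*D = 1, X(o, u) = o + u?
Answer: √217/2 ≈ 7.3655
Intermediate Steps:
D = ¼ (D = (¼)*1 = ¼ ≈ 0.25000)
T(G, I) = G/4 + I/4 (T(G, I) = ((0 + I) + G)*(¼) = (I + G)*(¼) = (G + I)*(¼) = G/4 + I/4)
√(55 + T(s, 11)) = √(55 + ((¼)*(-14) + (¼)*11)) = √(55 + (-7/2 + 11/4)) = √(55 - ¾) = √(217/4) = √217/2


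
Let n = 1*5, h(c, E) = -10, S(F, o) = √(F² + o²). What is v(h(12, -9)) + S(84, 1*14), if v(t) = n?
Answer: 5 + 14*√37 ≈ 90.159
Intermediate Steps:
n = 5
v(t) = 5
v(h(12, -9)) + S(84, 1*14) = 5 + √(84² + (1*14)²) = 5 + √(7056 + 14²) = 5 + √(7056 + 196) = 5 + √7252 = 5 + 14*√37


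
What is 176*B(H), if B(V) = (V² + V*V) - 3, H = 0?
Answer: -528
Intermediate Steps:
B(V) = -3 + 2*V² (B(V) = (V² + V²) - 3 = 2*V² - 3 = -3 + 2*V²)
176*B(H) = 176*(-3 + 2*0²) = 176*(-3 + 2*0) = 176*(-3 + 0) = 176*(-3) = -528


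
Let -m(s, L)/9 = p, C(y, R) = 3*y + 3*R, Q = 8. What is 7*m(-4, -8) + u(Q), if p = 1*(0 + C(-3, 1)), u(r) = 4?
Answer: 382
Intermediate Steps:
C(y, R) = 3*R + 3*y
p = -6 (p = 1*(0 + (3*1 + 3*(-3))) = 1*(0 + (3 - 9)) = 1*(0 - 6) = 1*(-6) = -6)
m(s, L) = 54 (m(s, L) = -9*(-6) = 54)
7*m(-4, -8) + u(Q) = 7*54 + 4 = 378 + 4 = 382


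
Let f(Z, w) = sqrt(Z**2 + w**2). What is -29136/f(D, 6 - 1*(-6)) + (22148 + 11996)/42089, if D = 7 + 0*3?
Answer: 34144/42089 - 29136*sqrt(193)/193 ≈ -2096.4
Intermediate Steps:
D = 7 (D = 7 + 0 = 7)
-29136/f(D, 6 - 1*(-6)) + (22148 + 11996)/42089 = -29136/sqrt(7**2 + (6 - 1*(-6))**2) + (22148 + 11996)/42089 = -29136/sqrt(49 + (6 + 6)**2) + 34144*(1/42089) = -29136/sqrt(49 + 12**2) + 34144/42089 = -29136/sqrt(49 + 144) + 34144/42089 = -29136*sqrt(193)/193 + 34144/42089 = 34144/42089 - 29136*sqrt(193)/193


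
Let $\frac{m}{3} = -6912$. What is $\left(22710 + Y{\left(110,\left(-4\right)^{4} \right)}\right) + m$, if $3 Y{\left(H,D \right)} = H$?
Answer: $\frac{6032}{3} \approx 2010.7$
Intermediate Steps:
$m = -20736$ ($m = 3 \left(-6912\right) = -20736$)
$Y{\left(H,D \right)} = \frac{H}{3}$
$\left(22710 + Y{\left(110,\left(-4\right)^{4} \right)}\right) + m = \left(22710 + \frac{1}{3} \cdot 110\right) - 20736 = \left(22710 + \frac{110}{3}\right) - 20736 = \frac{68240}{3} - 20736 = \frac{6032}{3}$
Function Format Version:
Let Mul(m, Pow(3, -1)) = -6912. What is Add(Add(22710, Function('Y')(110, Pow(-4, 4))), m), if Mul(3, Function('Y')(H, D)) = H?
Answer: Rational(6032, 3) ≈ 2010.7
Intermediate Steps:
m = -20736 (m = Mul(3, -6912) = -20736)
Function('Y')(H, D) = Mul(Rational(1, 3), H)
Add(Add(22710, Function('Y')(110, Pow(-4, 4))), m) = Add(Add(22710, Mul(Rational(1, 3), 110)), -20736) = Add(Add(22710, Rational(110, 3)), -20736) = Add(Rational(68240, 3), -20736) = Rational(6032, 3)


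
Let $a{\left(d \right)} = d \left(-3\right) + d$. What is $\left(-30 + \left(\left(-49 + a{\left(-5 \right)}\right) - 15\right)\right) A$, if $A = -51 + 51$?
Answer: $0$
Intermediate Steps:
$a{\left(d \right)} = - 2 d$ ($a{\left(d \right)} = - 3 d + d = - 2 d$)
$A = 0$
$\left(-30 + \left(\left(-49 + a{\left(-5 \right)}\right) - 15\right)\right) A = \left(-30 - 54\right) 0 = \left(-84\right) 0 = 0$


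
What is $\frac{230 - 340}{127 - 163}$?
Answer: $\frac{55}{18} \approx 3.0556$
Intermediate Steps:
$\frac{230 - 340}{127 - 163} = - \frac{110}{-36} = \left(-110\right) \left(- \frac{1}{36}\right) = \frac{55}{18}$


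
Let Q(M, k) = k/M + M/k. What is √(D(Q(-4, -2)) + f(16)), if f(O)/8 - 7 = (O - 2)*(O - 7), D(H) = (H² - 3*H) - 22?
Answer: √4163/2 ≈ 32.261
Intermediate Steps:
Q(M, k) = M/k + k/M
D(H) = -22 + H² - 3*H
f(O) = 56 + 8*(-7 + O)*(-2 + O) (f(O) = 56 + 8*((O - 2)*(O - 7)) = 56 + 8*((-2 + O)*(-7 + O)) = 56 + 8*((-7 + O)*(-2 + O)) = 56 + 8*(-7 + O)*(-2 + O))
√(D(Q(-4, -2)) + f(16)) = √((-22 + (-4/(-2) - 2/(-4))² - 3*(-4/(-2) - 2/(-4))) + (168 - 72*16 + 8*16²)) = √((-22 + (-4*(-½) - 2*(-¼))² - 3*(-4*(-½) - 2*(-¼))) + (168 - 1152 + 8*256)) = √((-22 + (2 + ½)² - 3*(2 + ½)) + (168 - 1152 + 2048)) = √((-22 + (5/2)² - 3*5/2) + 1064) = √((-22 + 25/4 - 15/2) + 1064) = √(-93/4 + 1064) = √(4163/4) = √4163/2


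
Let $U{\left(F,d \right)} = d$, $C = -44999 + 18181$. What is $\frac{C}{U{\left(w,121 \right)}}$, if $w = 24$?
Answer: $- \frac{2438}{11} \approx -221.64$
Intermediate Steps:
$C = -26818$
$\frac{C}{U{\left(w,121 \right)}} = - \frac{26818}{121} = \left(-26818\right) \frac{1}{121} = - \frac{2438}{11}$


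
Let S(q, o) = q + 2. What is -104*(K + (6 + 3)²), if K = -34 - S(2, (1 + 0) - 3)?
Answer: -4472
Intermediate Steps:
S(q, o) = 2 + q
K = -38 (K = -34 - (2 + 2) = -34 - 1*4 = -34 - 4 = -38)
-104*(K + (6 + 3)²) = -104*(-38 + (6 + 3)²) = -104*(-38 + 9²) = -104*(-38 + 81) = -104*43 = -4472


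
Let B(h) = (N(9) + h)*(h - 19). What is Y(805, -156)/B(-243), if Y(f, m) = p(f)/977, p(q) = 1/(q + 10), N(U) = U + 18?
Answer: 1/45061662960 ≈ 2.2192e-11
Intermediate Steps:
N(U) = 18 + U
p(q) = 1/(10 + q)
Y(f, m) = 1/(977*(10 + f)) (Y(f, m) = 1/((10 + f)*977) = (1/977)/(10 + f) = 1/(977*(10 + f)))
B(h) = (-19 + h)*(27 + h) (B(h) = ((18 + 9) + h)*(h - 19) = (27 + h)*(-19 + h) = (-19 + h)*(27 + h))
Y(805, -156)/B(-243) = (1/(977*(10 + 805)))/(-513 + (-243)² + 8*(-243)) = ((1/977)/815)/(-513 + 59049 - 1944) = ((1/977)*(1/815))/56592 = (1/796255)*(1/56592) = 1/45061662960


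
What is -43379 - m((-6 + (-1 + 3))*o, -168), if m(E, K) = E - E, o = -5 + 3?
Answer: -43379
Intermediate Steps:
o = -2
m(E, K) = 0
-43379 - m((-6 + (-1 + 3))*o, -168) = -43379 - 1*0 = -43379 + 0 = -43379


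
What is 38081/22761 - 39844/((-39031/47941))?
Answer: 43478665503755/888384591 ≈ 48941.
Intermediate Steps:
38081/22761 - 39844/((-39031/47941)) = 38081*(1/22761) - 39844/((-39031*1/47941)) = 38081/22761 - 39844/(-39031/47941) = 38081/22761 - 39844*(-47941/39031) = 38081/22761 + 1910161204/39031 = 43478665503755/888384591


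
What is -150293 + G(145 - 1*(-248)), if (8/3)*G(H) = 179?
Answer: -1201807/8 ≈ -1.5023e+5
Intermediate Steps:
G(H) = 537/8 (G(H) = (3/8)*179 = 537/8)
-150293 + G(145 - 1*(-248)) = -150293 + 537/8 = -1201807/8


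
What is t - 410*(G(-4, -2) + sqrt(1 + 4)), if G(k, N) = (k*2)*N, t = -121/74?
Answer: -485561/74 - 410*sqrt(5) ≈ -7478.4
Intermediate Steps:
t = -121/74 (t = -121*1/74 = -121/74 ≈ -1.6351)
G(k, N) = 2*N*k (G(k, N) = (2*k)*N = 2*N*k)
t - 410*(G(-4, -2) + sqrt(1 + 4)) = -121/74 - 410*(2*(-2)*(-4) + sqrt(1 + 4)) = -121/74 - 410*(16 + sqrt(5)) = -121/74 - 82*(80 + 5*sqrt(5)) = -121/74 + (-6560 - 410*sqrt(5)) = -485561/74 - 410*sqrt(5)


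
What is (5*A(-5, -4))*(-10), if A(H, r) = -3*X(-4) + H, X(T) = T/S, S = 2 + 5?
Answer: 1150/7 ≈ 164.29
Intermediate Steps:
S = 7
X(T) = T/7
A(H, r) = 12/7 + H (A(H, r) = -3*(-4)/7 + H = -3*(-4/7) + H = 12/7 + H)
(5*A(-5, -4))*(-10) = (5*(12/7 - 5))*(-10) = (5*(-23/7))*(-10) = -115/7*(-10) = 1150/7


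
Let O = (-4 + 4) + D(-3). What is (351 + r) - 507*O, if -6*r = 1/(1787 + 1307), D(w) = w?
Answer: 34751807/18564 ≈ 1872.0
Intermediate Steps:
r = -1/18564 (r = -1/(6*(1787 + 1307)) = -1/6/3094 = -1/6*1/3094 = -1/18564 ≈ -5.3868e-5)
O = -3 (O = (-4 + 4) - 3 = 0 - 3 = -3)
(351 + r) - 507*O = (351 - 1/18564) - 507*(-3) = 6515963/18564 + 1521 = 34751807/18564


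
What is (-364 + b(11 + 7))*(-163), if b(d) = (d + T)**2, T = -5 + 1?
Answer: 27384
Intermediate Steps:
T = -4
b(d) = (-4 + d)**2 (b(d) = (d - 4)**2 = (-4 + d)**2)
(-364 + b(11 + 7))*(-163) = (-364 + (-4 + (11 + 7))**2)*(-163) = (-364 + (-4 + 18)**2)*(-163) = (-364 + 14**2)*(-163) = (-364 + 196)*(-163) = -168*(-163) = 27384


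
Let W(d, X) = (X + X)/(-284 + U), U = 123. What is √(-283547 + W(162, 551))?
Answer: I*√7349999209/161 ≈ 532.5*I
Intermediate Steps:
W(d, X) = -2*X/161 (W(d, X) = (X + X)/(-284 + 123) = (2*X)/(-161) = (2*X)*(-1/161) = -2*X/161)
√(-283547 + W(162, 551)) = √(-283547 - 2/161*551) = √(-283547 - 1102/161) = √(-45652169/161) = I*√7349999209/161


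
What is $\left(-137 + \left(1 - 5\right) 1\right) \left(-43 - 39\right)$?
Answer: $11562$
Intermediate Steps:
$\left(-137 + \left(1 - 5\right) 1\right) \left(-43 - 39\right) = \left(-137 - 4\right) \left(-82\right) = \left(-141\right) \left(-82\right) = 11562$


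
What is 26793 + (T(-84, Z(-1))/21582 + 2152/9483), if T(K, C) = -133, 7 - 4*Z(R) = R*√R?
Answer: 16769287429/625878 ≈ 26793.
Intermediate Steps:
Z(R) = 7/4 - R^(3/2)/4 (Z(R) = 7/4 - R*√R/4 = 7/4 - R^(3/2)/4)
26793 + (T(-84, Z(-1))/21582 + 2152/9483) = 26793 + (-133/21582 + 2152/9483) = 26793 + 138175/625878 = 16769287429/625878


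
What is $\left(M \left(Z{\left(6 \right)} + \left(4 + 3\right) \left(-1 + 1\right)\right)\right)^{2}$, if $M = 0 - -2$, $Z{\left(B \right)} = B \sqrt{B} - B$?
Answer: $1008 - 288 \sqrt{6} \approx 302.55$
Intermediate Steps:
$Z{\left(B \right)} = B^{\frac{3}{2}} - B$
$M = 2$ ($M = 0 + 2 = 2$)
$\left(M \left(Z{\left(6 \right)} + \left(4 + 3\right) \left(-1 + 1\right)\right)\right)^{2} = \left(2 \left(\left(6^{\frac{3}{2}} - 6\right) + \left(4 + 3\right) \left(-1 + 1\right)\right)\right)^{2} = \left(2 \left(\left(6 \sqrt{6} - 6\right) + 7 \cdot 0\right)\right)^{2} = \left(2 \left(\left(-6 + 6 \sqrt{6}\right) + 0\right)\right)^{2} = \left(2 \left(-6 + 6 \sqrt{6}\right)\right)^{2} = \left(-12 + 12 \sqrt{6}\right)^{2}$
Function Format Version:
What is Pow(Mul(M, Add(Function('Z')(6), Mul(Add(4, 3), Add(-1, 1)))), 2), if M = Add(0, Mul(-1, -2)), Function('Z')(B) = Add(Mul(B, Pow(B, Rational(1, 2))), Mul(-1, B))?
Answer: Add(1008, Mul(-288, Pow(6, Rational(1, 2)))) ≈ 302.55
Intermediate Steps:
Function('Z')(B) = Add(Pow(B, Rational(3, 2)), Mul(-1, B))
M = 2 (M = Add(0, 2) = 2)
Pow(Mul(M, Add(Function('Z')(6), Mul(Add(4, 3), Add(-1, 1)))), 2) = Pow(Mul(2, Add(Add(Pow(6, Rational(3, 2)), Mul(-1, 6)), Mul(Add(4, 3), Add(-1, 1)))), 2) = Pow(Mul(2, Add(Add(Mul(6, Pow(6, Rational(1, 2))), -6), Mul(7, 0))), 2) = Pow(Mul(2, Add(Add(-6, Mul(6, Pow(6, Rational(1, 2)))), 0)), 2) = Pow(Mul(2, Add(-6, Mul(6, Pow(6, Rational(1, 2))))), 2) = Pow(Add(-12, Mul(12, Pow(6, Rational(1, 2)))), 2)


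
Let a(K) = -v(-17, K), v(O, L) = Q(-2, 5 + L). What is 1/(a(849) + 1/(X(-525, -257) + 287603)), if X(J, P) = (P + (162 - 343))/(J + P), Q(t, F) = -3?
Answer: 112452992/337359367 ≈ 0.33333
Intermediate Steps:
v(O, L) = -3
X(J, P) = (-181 + P)/(J + P) (X(J, P) = (P - 181)/(J + P) = (-181 + P)/(J + P))
a(K) = 3 (a(K) = -1*(-3) = 3)
1/(a(849) + 1/(X(-525, -257) + 287603)) = 1/(3 + 1/((-181 - 257)/(-525 - 257) + 287603)) = 1/(3 + 1/(-438/(-782) + 287603)) = 1/(3 + 1/(-1/782*(-438) + 287603)) = 1/(3 + 1/(219/391 + 287603)) = 1/(3 + 1/(112452992/391)) = 1/(3 + 391/112452992) = 1/(337359367/112452992) = 112452992/337359367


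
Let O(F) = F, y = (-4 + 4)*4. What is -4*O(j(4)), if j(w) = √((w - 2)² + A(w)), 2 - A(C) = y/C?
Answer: -4*√6 ≈ -9.7980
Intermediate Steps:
y = 0 (y = 0*4 = 0)
A(C) = 2 (A(C) = 2 - 0/C = 2 - 1*0 = 2 + 0 = 2)
j(w) = √(2 + (-2 + w)²) (j(w) = √((w - 2)² + 2) = √((-2 + w)² + 2) = √(2 + (-2 + w)²))
-4*O(j(4)) = -4*√(2 + (-2 + 4)²) = -4*√(2 + 2²) = -4*√(2 + 4) = -4*√6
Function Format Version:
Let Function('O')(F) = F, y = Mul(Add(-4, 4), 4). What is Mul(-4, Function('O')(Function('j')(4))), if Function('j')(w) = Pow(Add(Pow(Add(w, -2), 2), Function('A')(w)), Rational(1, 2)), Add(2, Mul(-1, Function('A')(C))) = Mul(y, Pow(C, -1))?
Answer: Mul(-4, Pow(6, Rational(1, 2))) ≈ -9.7980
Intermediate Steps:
y = 0 (y = Mul(0, 4) = 0)
Function('A')(C) = 2 (Function('A')(C) = Add(2, Mul(-1, Mul(0, Pow(C, -1)))) = Add(2, Mul(-1, 0)) = Add(2, 0) = 2)
Function('j')(w) = Pow(Add(2, Pow(Add(-2, w), 2)), Rational(1, 2)) (Function('j')(w) = Pow(Add(Pow(Add(w, -2), 2), 2), Rational(1, 2)) = Pow(Add(Pow(Add(-2, w), 2), 2), Rational(1, 2)) = Pow(Add(2, Pow(Add(-2, w), 2)), Rational(1, 2)))
Mul(-4, Function('O')(Function('j')(4))) = Mul(-4, Pow(Add(2, Pow(Add(-2, 4), 2)), Rational(1, 2))) = Mul(-4, Pow(Add(2, Pow(2, 2)), Rational(1, 2))) = Mul(-4, Pow(Add(2, 4), Rational(1, 2))) = Mul(-4, Pow(6, Rational(1, 2)))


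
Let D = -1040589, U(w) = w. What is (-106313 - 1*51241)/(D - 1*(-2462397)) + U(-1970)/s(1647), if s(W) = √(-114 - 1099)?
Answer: -26259/236968 + 1970*I*√1213/1213 ≈ -0.11081 + 56.563*I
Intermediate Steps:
s(W) = I*√1213 (s(W) = √(-1213) = I*√1213)
(-106313 - 1*51241)/(D - 1*(-2462397)) + U(-1970)/s(1647) = (-106313 - 1*51241)/(-1040589 - 1*(-2462397)) - 1970*(-I*√1213/1213) = (-106313 - 51241)/(-1040589 + 2462397) - (-1970)*I*√1213/1213 = -157554/1421808 + 1970*I*√1213/1213 = -157554*1/1421808 + 1970*I*√1213/1213 = -26259/236968 + 1970*I*√1213/1213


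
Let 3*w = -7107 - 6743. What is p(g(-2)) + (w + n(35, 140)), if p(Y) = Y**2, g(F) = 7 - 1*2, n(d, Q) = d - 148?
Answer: -14114/3 ≈ -4704.7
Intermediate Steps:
n(d, Q) = -148 + d
w = -13850/3 (w = (-7107 - 6743)/3 = (1/3)*(-13850) = -13850/3 ≈ -4616.7)
g(F) = 5 (g(F) = 7 - 2 = 5)
p(g(-2)) + (w + n(35, 140)) = 5**2 + (-13850/3 + (-148 + 35)) = 25 + (-13850/3 - 113) = 25 - 14189/3 = -14114/3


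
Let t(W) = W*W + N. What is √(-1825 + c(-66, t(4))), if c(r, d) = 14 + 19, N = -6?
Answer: 16*I*√7 ≈ 42.332*I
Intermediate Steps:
t(W) = -6 + W² (t(W) = W*W - 6 = W² - 6 = -6 + W²)
c(r, d) = 33
√(-1825 + c(-66, t(4))) = √(-1825 + 33) = √(-1792) = 16*I*√7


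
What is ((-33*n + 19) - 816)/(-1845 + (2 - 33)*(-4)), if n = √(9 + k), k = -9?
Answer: 797/1721 ≈ 0.46310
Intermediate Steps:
n = 0 (n = √(9 - 9) = √0 = 0)
((-33*n + 19) - 816)/(-1845 + (2 - 33)*(-4)) = ((-33*0 + 19) - 816)/(-1845 + (2 - 33)*(-4)) = ((0 + 19) - 816)/(-1845 - 31*(-4)) = (19 - 816)/(-1845 + 124) = -797/(-1721) = -797*(-1/1721) = 797/1721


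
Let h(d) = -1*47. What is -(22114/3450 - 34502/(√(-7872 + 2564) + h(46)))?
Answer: -2880365119/12966825 - 69004*I*√1327/7517 ≈ -222.13 - 334.4*I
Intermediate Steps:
h(d) = -47
-(22114/3450 - 34502/(√(-7872 + 2564) + h(46))) = -(22114/3450 - 34502/(√(-7872 + 2564) - 47)) = -(22114*(1/3450) - 34502/(√(-5308) - 47)) = -(11057/1725 - 34502/(2*I*√1327 - 47)) = -(11057/1725 - 34502/(-47 + 2*I*√1327)) = -11057/1725 + 34502/(-47 + 2*I*√1327)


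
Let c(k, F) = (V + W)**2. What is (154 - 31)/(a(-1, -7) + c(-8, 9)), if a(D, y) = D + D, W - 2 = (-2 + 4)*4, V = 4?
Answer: 123/194 ≈ 0.63402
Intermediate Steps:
W = 10 (W = 2 + (-2 + 4)*4 = 2 + 2*4 = 2 + 8 = 10)
a(D, y) = 2*D
c(k, F) = 196 (c(k, F) = (4 + 10)**2 = 14**2 = 196)
(154 - 31)/(a(-1, -7) + c(-8, 9)) = (154 - 31)/(2*(-1) + 196) = 123/(-2 + 196) = 123/194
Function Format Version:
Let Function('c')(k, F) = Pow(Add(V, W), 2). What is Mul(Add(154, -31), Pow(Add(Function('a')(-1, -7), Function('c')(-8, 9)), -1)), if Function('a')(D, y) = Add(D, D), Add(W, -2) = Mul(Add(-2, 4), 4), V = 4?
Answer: Rational(123, 194) ≈ 0.63402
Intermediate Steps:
W = 10 (W = Add(2, Mul(Add(-2, 4), 4)) = Add(2, Mul(2, 4)) = Add(2, 8) = 10)
Function('a')(D, y) = Mul(2, D)
Function('c')(k, F) = 196 (Function('c')(k, F) = Pow(Add(4, 10), 2) = Pow(14, 2) = 196)
Mul(Add(154, -31), Pow(Add(Function('a')(-1, -7), Function('c')(-8, 9)), -1)) = Mul(Add(154, -31), Pow(Add(Mul(2, -1), 196), -1)) = Mul(123, Pow(Add(-2, 196), -1)) = Mul(123, Pow(194, -1)) = Mul(123, Rational(1, 194)) = Rational(123, 194)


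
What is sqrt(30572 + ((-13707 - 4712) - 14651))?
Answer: I*sqrt(2498) ≈ 49.98*I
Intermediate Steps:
sqrt(30572 + ((-13707 - 4712) - 14651)) = sqrt(30572 + (-18419 - 14651)) = sqrt(30572 - 33070) = sqrt(-2498) = I*sqrt(2498)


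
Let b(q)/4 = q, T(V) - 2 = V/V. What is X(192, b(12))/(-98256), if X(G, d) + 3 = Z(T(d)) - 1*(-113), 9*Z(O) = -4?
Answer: -493/442152 ≈ -0.0011150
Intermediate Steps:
T(V) = 3 (T(V) = 2 + V/V = 2 + 1 = 3)
Z(O) = -4/9 (Z(O) = (⅑)*(-4) = -4/9)
b(q) = 4*q
X(G, d) = 986/9 (X(G, d) = -3 + (-4/9 - 1*(-113)) = -3 + (-4/9 + 113) = -3 + 1013/9 = 986/9)
X(192, b(12))/(-98256) = (986/9)/(-98256) = (986/9)*(-1/98256) = -493/442152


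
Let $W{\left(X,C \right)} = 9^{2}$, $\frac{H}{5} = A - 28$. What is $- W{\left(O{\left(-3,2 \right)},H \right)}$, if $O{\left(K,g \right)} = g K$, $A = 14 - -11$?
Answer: $-81$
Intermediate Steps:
$A = 25$ ($A = 14 + 11 = 25$)
$O{\left(K,g \right)} = K g$
$H = -15$ ($H = 5 \left(25 - 28\right) = 5 \left(-3\right) = -15$)
$W{\left(X,C \right)} = 81$
$- W{\left(O{\left(-3,2 \right)},H \right)} = \left(-1\right) 81 = -81$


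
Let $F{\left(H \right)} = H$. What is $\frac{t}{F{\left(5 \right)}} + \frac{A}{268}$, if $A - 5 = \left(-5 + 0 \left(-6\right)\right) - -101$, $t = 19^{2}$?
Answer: $\frac{97253}{1340} \approx 72.577$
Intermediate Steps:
$t = 361$
$A = 101$ ($A = 5 + \left(\left(-5 + 0 \left(-6\right)\right) - -101\right) = 5 + \left(\left(-5 + 0\right) + 101\right) = 5 + \left(-5 + 101\right) = 5 + 96 = 101$)
$\frac{t}{F{\left(5 \right)}} + \frac{A}{268} = \frac{361}{5} + \frac{101}{268} = \frac{97253}{1340}$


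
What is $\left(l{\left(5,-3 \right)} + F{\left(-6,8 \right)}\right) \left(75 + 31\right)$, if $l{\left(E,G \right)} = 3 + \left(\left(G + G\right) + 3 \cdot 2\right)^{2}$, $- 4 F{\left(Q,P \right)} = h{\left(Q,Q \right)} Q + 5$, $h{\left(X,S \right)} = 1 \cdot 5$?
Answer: $\frac{1961}{2} \approx 980.5$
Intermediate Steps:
$h{\left(X,S \right)} = 5$
$F{\left(Q,P \right)} = - \frac{5}{4} - \frac{5 Q}{4}$ ($F{\left(Q,P \right)} = - \frac{5 Q + 5}{4} = - \frac{5 + 5 Q}{4} = - \frac{5}{4} - \frac{5 Q}{4}$)
$l{\left(E,G \right)} = 3 + \left(6 + 2 G\right)^{2}$ ($l{\left(E,G \right)} = 3 + \left(2 G + 6\right)^{2} = 3 + \left(6 + 2 G\right)^{2}$)
$\left(l{\left(5,-3 \right)} + F{\left(-6,8 \right)}\right) \left(75 + 31\right) = \left(\left(3 + 4 \left(3 - 3\right)^{2}\right) - - \frac{25}{4}\right) \left(75 + 31\right) = \left(\left(3 + 4 \cdot 0^{2}\right) + \left(- \frac{5}{4} + \frac{15}{2}\right)\right) 106 = \left(\left(3 + 4 \cdot 0\right) + \frac{25}{4}\right) 106 = \left(\left(3 + 0\right) + \frac{25}{4}\right) 106 = \left(3 + \frac{25}{4}\right) 106 = \frac{37}{4} \cdot 106 = \frac{1961}{2}$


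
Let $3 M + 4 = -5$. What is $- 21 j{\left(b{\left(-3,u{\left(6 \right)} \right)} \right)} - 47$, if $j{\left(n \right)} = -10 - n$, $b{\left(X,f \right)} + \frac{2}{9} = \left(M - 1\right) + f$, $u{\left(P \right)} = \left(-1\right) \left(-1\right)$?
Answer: $\frac{286}{3} \approx 95.333$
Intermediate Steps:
$M = -3$ ($M = - \frac{4}{3} + \frac{1}{3} \left(-5\right) = - \frac{4}{3} - \frac{5}{3} = -3$)
$u{\left(P \right)} = 1$
$b{\left(X,f \right)} = - \frac{38}{9} + f$ ($b{\left(X,f \right)} = - \frac{2}{9} + \left(\left(-3 - 1\right) + f\right) = - \frac{2}{9} + \left(-4 + f\right) = - \frac{38}{9} + f$)
$- 21 j{\left(b{\left(-3,u{\left(6 \right)} \right)} \right)} - 47 = - 21 \left(-10 - \left(- \frac{38}{9} + 1\right)\right) - 47 = - 21 \left(-10 - - \frac{29}{9}\right) - 47 = - 21 \left(-10 + \frac{29}{9}\right) - 47 = \left(-21\right) \left(- \frac{61}{9}\right) - 47 = \frac{427}{3} - 47 = \frac{286}{3}$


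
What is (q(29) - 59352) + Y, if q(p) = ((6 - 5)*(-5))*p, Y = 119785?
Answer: 60288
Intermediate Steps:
q(p) = -5*p (q(p) = (1*(-5))*p = -5*p)
(q(29) - 59352) + Y = (-5*29 - 59352) + 119785 = (-145 - 59352) + 119785 = -59497 + 119785 = 60288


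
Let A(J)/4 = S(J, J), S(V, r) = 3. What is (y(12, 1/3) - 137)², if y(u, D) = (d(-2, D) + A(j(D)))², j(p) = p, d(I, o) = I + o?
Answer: 73984/81 ≈ 913.38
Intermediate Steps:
A(J) = 12 (A(J) = 4*3 = 12)
y(u, D) = (10 + D)² (y(u, D) = ((-2 + D) + 12)² = (10 + D)²)
(y(12, 1/3) - 137)² = ((10 + 1/3)² - 137)² = ((10 + ⅓)² - 137)² = ((31/3)² - 137)² = (961/9 - 137)² = (-272/9)² = 73984/81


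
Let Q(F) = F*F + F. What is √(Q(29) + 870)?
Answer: 2*√435 ≈ 41.713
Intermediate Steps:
Q(F) = F + F² (Q(F) = F² + F = F + F²)
√(Q(29) + 870) = √(29*(1 + 29) + 870) = √(29*30 + 870) = √(870 + 870) = √1740 = 2*√435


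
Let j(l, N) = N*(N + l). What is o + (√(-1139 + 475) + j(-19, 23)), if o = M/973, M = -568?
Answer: 88948/973 + 2*I*√166 ≈ 91.416 + 25.768*I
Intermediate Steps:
o = -568/973 ≈ -0.58376
o + (√(-1139 + 475) + j(-19, 23)) = -568/973 + (√(-1139 + 475) + 23*(23 - 19)) = -568/973 + (√(-664) + 23*4) = -568/973 + (2*I*√166 + 92) = -568/973 + (92 + 2*I*√166) = 88948/973 + 2*I*√166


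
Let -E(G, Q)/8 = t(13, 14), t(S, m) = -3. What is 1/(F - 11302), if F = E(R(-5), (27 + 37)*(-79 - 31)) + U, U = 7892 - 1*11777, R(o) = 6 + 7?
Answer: -1/15163 ≈ -6.5950e-5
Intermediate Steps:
R(o) = 13
E(G, Q) = 24 (E(G, Q) = -8*(-3) = 24)
U = -3885 (U = 7892 - 11777 = -3885)
F = -3861 (F = 24 - 3885 = -3861)
1/(F - 11302) = 1/(-3861 - 11302) = 1/(-15163) = -1/15163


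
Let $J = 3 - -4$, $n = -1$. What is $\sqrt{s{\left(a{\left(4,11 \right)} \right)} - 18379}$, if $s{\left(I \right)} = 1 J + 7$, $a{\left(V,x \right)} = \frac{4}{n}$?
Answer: $i \sqrt{18365} \approx 135.52 i$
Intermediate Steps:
$a{\left(V,x \right)} = -4$ ($a{\left(V,x \right)} = \frac{4}{-1} = 4 \left(-1\right) = -4$)
$J = 7$ ($J = 3 + 4 = 7$)
$s{\left(I \right)} = 14$ ($s{\left(I \right)} = 1 \cdot 7 + 7 = 7 + 7 = 14$)
$\sqrt{s{\left(a{\left(4,11 \right)} \right)} - 18379} = \sqrt{14 - 18379} = \sqrt{-18365} = i \sqrt{18365}$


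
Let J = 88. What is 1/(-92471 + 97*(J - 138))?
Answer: -1/97321 ≈ -1.0275e-5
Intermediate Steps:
1/(-92471 + 97*(J - 138)) = 1/(-92471 + 97*(88 - 138)) = 1/(-92471 + 97*(-50)) = 1/(-92471 - 4850) = 1/(-97321) = -1/97321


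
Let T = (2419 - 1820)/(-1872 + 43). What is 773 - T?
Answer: 1414416/1829 ≈ 773.33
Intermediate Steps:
T = -599/1829 (T = 599/(-1829) = 599*(-1/1829) = -599/1829 ≈ -0.32750)
773 - T = 773 - 1*(-599/1829) = 773 + 599/1829 = 1414416/1829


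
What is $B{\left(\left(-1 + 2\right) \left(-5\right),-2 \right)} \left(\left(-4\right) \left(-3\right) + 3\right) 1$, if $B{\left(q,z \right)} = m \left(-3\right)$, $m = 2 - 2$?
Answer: $0$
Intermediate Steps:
$m = 0$ ($m = 2 - 2 = 0$)
$B{\left(q,z \right)} = 0$ ($B{\left(q,z \right)} = 0 \left(-3\right) = 0$)
$B{\left(\left(-1 + 2\right) \left(-5\right),-2 \right)} \left(\left(-4\right) \left(-3\right) + 3\right) 1 = 0 \left(\left(-4\right) \left(-3\right) + 3\right) 1 = 0 \left(12 + 3\right) 1 = 0 \cdot 15 \cdot 1 = 0 \cdot 1 = 0$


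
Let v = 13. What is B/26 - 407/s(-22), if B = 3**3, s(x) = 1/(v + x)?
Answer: 95265/26 ≈ 3664.0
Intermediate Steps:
s(x) = 1/(13 + x)
B = 27
B/26 - 407/s(-22) = 27/26 - 407/(1/(13 - 22)) = 27*(1/26) - 407/(1/(-9)) = 27/26 - 407/(-1/9) = 27/26 - 407*(-9) = 27/26 + 3663 = 95265/26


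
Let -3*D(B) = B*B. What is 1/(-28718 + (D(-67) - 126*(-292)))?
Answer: 3/19733 ≈ 0.00015203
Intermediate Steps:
D(B) = -B²/3 (D(B) = -B*B/3 = -B²/3)
1/(-28718 + (D(-67) - 126*(-292))) = 1/(-28718 + (-⅓*(-67)² - 126*(-292))) = 1/(-28718 + (-⅓*4489 - 1*(-36792))) = 1/(-28718 + (-4489/3 + 36792)) = 1/(-28718 + 105887/3) = 1/(19733/3) = 3/19733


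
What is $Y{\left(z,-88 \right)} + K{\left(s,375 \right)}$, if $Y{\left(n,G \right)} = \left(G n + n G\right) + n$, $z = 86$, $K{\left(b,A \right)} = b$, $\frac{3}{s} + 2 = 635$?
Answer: $- \frac{3175549}{211} \approx -15050.0$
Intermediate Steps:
$s = \frac{1}{211}$ ($s = \frac{3}{-2 + 635} = \frac{3}{633} = 3 \cdot \frac{1}{633} = \frac{1}{211} \approx 0.0047393$)
$Y{\left(n,G \right)} = n + 2 G n$ ($Y{\left(n,G \right)} = \left(G n + G n\right) + n = 2 G n + n = n + 2 G n$)
$Y{\left(z,-88 \right)} + K{\left(s,375 \right)} = 86 \left(1 + 2 \left(-88\right)\right) + \frac{1}{211} = 86 \left(1 - 176\right) + \frac{1}{211} = 86 \left(-175\right) + \frac{1}{211} = -15050 + \frac{1}{211} = - \frac{3175549}{211}$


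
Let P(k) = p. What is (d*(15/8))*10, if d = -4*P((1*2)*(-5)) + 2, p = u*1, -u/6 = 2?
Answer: 1875/2 ≈ 937.50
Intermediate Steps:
u = -12 (u = -6*2 = -12)
p = -12 (p = -12*1 = -12)
P(k) = -12
d = 50 (d = -4*(-12) + 2 = 48 + 2 = 50)
(d*(15/8))*10 = (50*(15/8))*10 = (375/4)*10 = 1875/2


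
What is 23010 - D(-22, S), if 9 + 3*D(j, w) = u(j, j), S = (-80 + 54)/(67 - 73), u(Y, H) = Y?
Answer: 69061/3 ≈ 23020.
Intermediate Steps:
S = 13/3 (S = -26/(-6) = -26*(-1/6) = 13/3 ≈ 4.3333)
D(j, w) = -3 + j/3
23010 - D(-22, S) = 23010 - (-3 + (1/3)*(-22)) = 23010 - (-3 - 22/3) = 23010 - 1*(-31/3) = 23010 + 31/3 = 69061/3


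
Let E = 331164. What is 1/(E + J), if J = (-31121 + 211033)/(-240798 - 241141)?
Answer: 481939/159600667084 ≈ 3.0197e-6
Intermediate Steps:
J = -179912/481939 (J = 179912/(-481939) = 179912*(-1/481939) = -179912/481939 ≈ -0.37331)
1/(E + J) = 1/(331164 - 179912/481939) = 1/(159600667084/481939) = 481939/159600667084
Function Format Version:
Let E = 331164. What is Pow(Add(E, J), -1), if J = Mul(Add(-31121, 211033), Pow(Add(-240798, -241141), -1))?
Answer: Rational(481939, 159600667084) ≈ 3.0197e-6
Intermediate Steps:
J = Rational(-179912, 481939) (J = Mul(179912, Pow(-481939, -1)) = Mul(179912, Rational(-1, 481939)) = Rational(-179912, 481939) ≈ -0.37331)
Pow(Add(E, J), -1) = Pow(Add(331164, Rational(-179912, 481939)), -1) = Pow(Rational(159600667084, 481939), -1) = Rational(481939, 159600667084)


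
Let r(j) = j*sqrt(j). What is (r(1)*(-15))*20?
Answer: -300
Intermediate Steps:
r(j) = j**(3/2)
(r(1)*(-15))*20 = (1**(3/2)*(-15))*20 = (1*(-15))*20 = -15*20 = -300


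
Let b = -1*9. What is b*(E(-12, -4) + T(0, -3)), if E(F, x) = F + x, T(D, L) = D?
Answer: 144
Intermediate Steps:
b = -9
b*(E(-12, -4) + T(0, -3)) = -9*((-12 - 4) + 0) = -9*(-16 + 0) = -9*(-16) = 144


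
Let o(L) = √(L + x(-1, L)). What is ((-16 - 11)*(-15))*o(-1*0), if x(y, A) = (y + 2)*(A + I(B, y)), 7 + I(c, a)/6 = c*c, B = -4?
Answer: 1215*√6 ≈ 2976.1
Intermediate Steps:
I(c, a) = -42 + 6*c² (I(c, a) = -42 + 6*(c*c) = -42 + 6*c²)
x(y, A) = (2 + y)*(54 + A) (x(y, A) = (y + 2)*(A + (-42 + 6*(-4)²)) = (2 + y)*(A + (-42 + 6*16)) = (2 + y)*(A + (-42 + 96)) = (2 + y)*(A + 54) = (2 + y)*(54 + A))
o(L) = √(54 + 2*L) (o(L) = √(L + (108 + 2*L + 54*(-1) + L*(-1))) = √(L + (108 + 2*L - 54 - L)) = √(L + (54 + L)) = √(54 + 2*L))
((-16 - 11)*(-15))*o(-1*0) = ((-16 - 11)*(-15))*√(54 + 2*(-1*0)) = (-27*(-15))*√(54 + 2*0) = 405*√(54 + 0) = 405*√54 = 405*(3*√6) = 1215*√6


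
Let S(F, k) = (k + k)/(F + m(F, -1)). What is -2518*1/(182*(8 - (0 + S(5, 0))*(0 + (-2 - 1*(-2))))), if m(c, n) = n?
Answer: -1259/728 ≈ -1.7294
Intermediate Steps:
S(F, k) = 2*k/(-1 + F) (S(F, k) = (k + k)/(F - 1) = (2*k)/(-1 + F) = 2*k/(-1 + F))
-2518*1/(182*(8 - (0 + S(5, 0))*(0 + (-2 - 1*(-2))))) = -2518*1/(182*(8 - (0 + 2*0/(-1 + 5))*(0 + (-2 - 1*(-2))))) = -2518*1/(182*(8 - (0 + 2*0/4)*(0 + (-2 + 2)))) = -2518*1/(182*(8 - (0 + 2*0*(¼))*(0 + 0))) = -2518*1/(182*(8 - (0 + 0)*0)) = -2518*1/(182*(8 - 0*0)) = -2518*1/(182*(8 - 1*0)) = -2518*1/(182*(8 + 0)) = -2518/(182*8) = -2518/1456 = -2518*1/1456 = -1259/728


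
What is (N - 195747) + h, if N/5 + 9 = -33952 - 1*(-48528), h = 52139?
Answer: -70773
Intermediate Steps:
N = 72835 (N = -45 + 5*(-33952 - 1*(-48528)) = -45 + 5*(-33952 + 48528) = -45 + 5*14576 = -45 + 72880 = 72835)
(N - 195747) + h = (72835 - 195747) + 52139 = -122912 + 52139 = -70773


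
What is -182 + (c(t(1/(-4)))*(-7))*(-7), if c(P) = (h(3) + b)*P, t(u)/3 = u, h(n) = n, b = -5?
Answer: -217/2 ≈ -108.50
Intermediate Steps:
t(u) = 3*u
c(P) = -2*P (c(P) = (3 - 5)*P = -2*P)
-182 + (c(t(1/(-4)))*(-7))*(-7) = -182 + (-6/(-4)*(-7))*(-7) = -182 + (-6*(-1)/4*(-7))*(-7) = -182 + (-2*(-3/4)*(-7))*(-7) = -182 + ((3/2)*(-7))*(-7) = -182 - 21/2*(-7) = -182 + 147/2 = -217/2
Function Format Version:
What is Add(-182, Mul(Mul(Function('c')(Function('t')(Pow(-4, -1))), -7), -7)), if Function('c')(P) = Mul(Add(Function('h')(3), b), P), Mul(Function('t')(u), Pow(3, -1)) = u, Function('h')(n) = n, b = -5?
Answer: Rational(-217, 2) ≈ -108.50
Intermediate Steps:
Function('t')(u) = Mul(3, u)
Function('c')(P) = Mul(-2, P) (Function('c')(P) = Mul(Add(3, -5), P) = Mul(-2, P))
Add(-182, Mul(Mul(Function('c')(Function('t')(Pow(-4, -1))), -7), -7)) = Add(-182, Mul(Mul(Mul(-2, Mul(3, Pow(-4, -1))), -7), -7)) = Add(-182, Mul(Mul(Mul(-2, Mul(3, Rational(-1, 4))), -7), -7)) = Add(-182, Mul(Mul(Mul(-2, Rational(-3, 4)), -7), -7)) = Add(-182, Mul(Mul(Rational(3, 2), -7), -7)) = Add(-182, Mul(Rational(-21, 2), -7)) = Add(-182, Rational(147, 2)) = Rational(-217, 2)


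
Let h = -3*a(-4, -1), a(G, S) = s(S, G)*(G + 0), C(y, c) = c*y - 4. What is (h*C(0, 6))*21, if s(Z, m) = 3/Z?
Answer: 3024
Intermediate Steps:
C(y, c) = -4 + c*y
a(G, S) = 3*G/S (a(G, S) = (3/S)*(G + 0) = (3/S)*G = 3*G/S)
h = -36 (h = -9*(-4)/(-1) = -9*(-4)*(-1) = -3*12 = -36)
(h*C(0, 6))*21 = -36*(-4 + 6*0)*21 = -36*(-4 + 0)*21 = -36*(-4)*21 = 144*21 = 3024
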